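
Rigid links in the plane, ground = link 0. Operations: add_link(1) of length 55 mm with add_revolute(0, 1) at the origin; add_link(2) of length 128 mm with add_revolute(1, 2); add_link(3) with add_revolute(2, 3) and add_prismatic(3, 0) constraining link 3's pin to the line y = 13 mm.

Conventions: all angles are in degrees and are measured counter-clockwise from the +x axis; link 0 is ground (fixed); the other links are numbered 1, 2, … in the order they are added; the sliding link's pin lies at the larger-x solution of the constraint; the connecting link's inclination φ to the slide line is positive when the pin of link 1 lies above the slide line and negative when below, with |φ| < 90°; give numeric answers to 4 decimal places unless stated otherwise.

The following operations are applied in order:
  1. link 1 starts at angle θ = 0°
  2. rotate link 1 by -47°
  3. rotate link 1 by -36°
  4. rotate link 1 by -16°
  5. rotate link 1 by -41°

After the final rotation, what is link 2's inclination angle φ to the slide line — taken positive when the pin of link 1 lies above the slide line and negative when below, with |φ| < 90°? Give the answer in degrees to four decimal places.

geometry: r = 55 mm, L = 128 mm, e = 13 mm; θ starts at 0°
rotate link 1 by -47°: θ ← 0° -47° = -47°
rotate link 1 by -36°: θ ← -47° -36° = -83°
rotate link 1 by -16°: θ ← -83° -16° = -99°
rotate link 1 by -41°: θ ← -99° -41° = -140°
h = r sin θ − e = -35.353319 − 13 = -48.353319
sin φ = h / L = -48.353319 / 128 = -0.37776030
φ = arcsin(-0.37776030) = -22.195019°

-22.1950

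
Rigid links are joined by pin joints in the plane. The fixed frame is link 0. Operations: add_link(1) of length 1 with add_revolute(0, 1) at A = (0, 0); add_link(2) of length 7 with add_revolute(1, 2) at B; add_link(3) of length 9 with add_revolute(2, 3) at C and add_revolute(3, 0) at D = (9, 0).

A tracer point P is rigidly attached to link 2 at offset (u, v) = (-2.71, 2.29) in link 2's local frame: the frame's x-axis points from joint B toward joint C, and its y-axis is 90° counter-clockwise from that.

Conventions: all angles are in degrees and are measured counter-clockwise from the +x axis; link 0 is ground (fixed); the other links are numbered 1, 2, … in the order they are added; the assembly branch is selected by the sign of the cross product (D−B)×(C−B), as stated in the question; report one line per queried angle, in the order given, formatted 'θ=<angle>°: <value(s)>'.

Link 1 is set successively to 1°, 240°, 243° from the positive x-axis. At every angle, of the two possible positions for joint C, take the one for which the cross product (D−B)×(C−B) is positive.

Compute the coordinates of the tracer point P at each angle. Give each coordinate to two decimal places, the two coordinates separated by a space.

A=(0,0), D=(9.00,0)
θ=1°: B = A + 1.00·(cos1°, sin1°) = (0.9998, 0.0175)
θ=1°: |BD| = 8.0002
θ=1°: circle(B,7.00) ∩ circle(D,9.00): a=2.0001, h=6.7082
θ=1°:   candidates: C₊=(3.0146,6.7212) cross=53.666; C₋=(2.9853,-6.6951) cross=-53.666
θ=1°:   branch + wants cross > 0 → take C=(3.0146,6.7212) (cross=53.666)
θ=1°: ex = (C−B)/|BC| = (0.2878,0.9577); ey = (-0.9577,0.2878)
θ=1°: P = B + -2.71·ex + 2.29·ey = (-1.9732,-1.9188)
θ=240°: B = A + 1.00·(cos240°, sin240°) = (-0.5000, -0.8660)
θ=240°: |BD| = 9.5394
θ=240°: circle(B,7.00) ∩ circle(D,9.00): a=3.0924, h=6.2799
θ=240°:   candidates: C₊=(2.0096,5.6687) cross=59.906; C₋=(3.1498,-6.8392) cross=-59.906
θ=240°:   branch + wants cross > 0 → take C=(2.0096,5.6687) (cross=59.906)
θ=240°: ex = (C−B)/|BC| = (0.3585,0.9335); ey = (-0.9335,0.3585)
θ=240°: P = B + -2.71·ex + 2.29·ey = (-3.6093,-2.5749)
θ=243°: B = A + 1.00·(cos243°, sin243°) = (-0.4540, -0.8910)
θ=243°: |BD| = 9.4959
θ=243°: circle(B,7.00) ∩ circle(D,9.00): a=3.0630, h=6.2943
θ=243°:   candidates: C₊=(2.0049,5.6629) cross=59.770; C₋=(3.1861,-6.8701) cross=-59.770
θ=243°:   branch + wants cross > 0 → take C=(2.0049,5.6629) (cross=59.770)
θ=243°: ex = (C−B)/|BC| = (0.3513,0.9363); ey = (-0.9363,0.3513)
θ=243°: P = B + -2.71·ex + 2.29·ey = (-3.5500,-2.6239)

θ=1°: -1.97 -1.92
θ=240°: -3.61 -2.57
θ=243°: -3.55 -2.62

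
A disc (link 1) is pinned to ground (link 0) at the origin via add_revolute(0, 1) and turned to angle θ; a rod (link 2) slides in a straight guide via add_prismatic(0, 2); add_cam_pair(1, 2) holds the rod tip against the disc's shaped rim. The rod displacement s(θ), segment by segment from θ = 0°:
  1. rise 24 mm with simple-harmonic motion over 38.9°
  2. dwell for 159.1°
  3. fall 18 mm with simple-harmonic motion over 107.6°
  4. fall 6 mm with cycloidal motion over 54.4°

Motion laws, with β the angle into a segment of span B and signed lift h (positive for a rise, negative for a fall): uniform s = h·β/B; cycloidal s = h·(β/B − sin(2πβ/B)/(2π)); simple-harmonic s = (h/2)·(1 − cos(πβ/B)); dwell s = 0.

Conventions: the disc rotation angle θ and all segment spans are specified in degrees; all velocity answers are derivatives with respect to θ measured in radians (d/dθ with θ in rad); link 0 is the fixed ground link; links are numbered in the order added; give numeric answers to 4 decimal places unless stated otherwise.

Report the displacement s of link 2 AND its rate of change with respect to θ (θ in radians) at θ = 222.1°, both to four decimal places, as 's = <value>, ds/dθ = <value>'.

segment 1 (0° to 38.9°, simple-harmonic, h = 24) is passed completely: s = 0.0000 + (24) = 24.0000
segment 2 (38.9° to 198°, dwell): s unchanged at 24.0000
θ = 222.1° falls in segment 3 (198° to 305.6°, simple-harmonic, h = -18): β = 222.1 − 198 = 24.1°, B = 107.6°; Δs = -18/2·(1 − cos(π·0.2240)) = -2.1376; s = 24.0000 − 2.1376 = 21.8624
velocity in seg [198°–305.6°] (simple-harmonic), θ in radians: β = 24.1° = 0.4206 rad, B = 107.6° = 1.8780 rad; ds/dθ = (πh/(2B)) sin(πβ/B) = (π·(-18)/(2·1.8780)) sin(π·0.2240) = -9.741116 mm/rad

s = 21.8624, ds/dθ = -9.7411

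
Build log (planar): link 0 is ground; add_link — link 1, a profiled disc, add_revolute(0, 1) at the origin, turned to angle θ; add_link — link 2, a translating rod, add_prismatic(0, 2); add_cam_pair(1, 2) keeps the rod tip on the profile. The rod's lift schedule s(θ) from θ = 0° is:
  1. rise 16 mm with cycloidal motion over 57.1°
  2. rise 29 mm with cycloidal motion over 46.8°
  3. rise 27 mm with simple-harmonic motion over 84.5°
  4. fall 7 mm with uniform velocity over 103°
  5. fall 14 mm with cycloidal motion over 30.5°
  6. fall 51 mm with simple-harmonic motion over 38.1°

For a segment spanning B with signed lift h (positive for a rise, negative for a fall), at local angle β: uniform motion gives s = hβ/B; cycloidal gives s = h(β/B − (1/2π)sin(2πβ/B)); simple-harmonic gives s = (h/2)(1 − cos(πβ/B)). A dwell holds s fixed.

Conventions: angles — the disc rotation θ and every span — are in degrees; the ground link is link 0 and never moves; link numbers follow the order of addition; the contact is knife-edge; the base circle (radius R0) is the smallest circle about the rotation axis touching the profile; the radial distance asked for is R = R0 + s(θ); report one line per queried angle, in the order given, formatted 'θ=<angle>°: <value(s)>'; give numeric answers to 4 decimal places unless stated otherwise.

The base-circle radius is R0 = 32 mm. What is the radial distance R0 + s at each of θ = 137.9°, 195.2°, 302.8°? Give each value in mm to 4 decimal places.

seg 1 [0°–57.1°] cycloidal, h=16: full span → s += 16 → s = 16.0000
seg 2 [57.1°–103.9°] cycloidal, h=29: full span → s += 29 → s = 45.0000
seg 3 [103.9°–188.4°] simple-harmonic, h=27: θ=137.9° here. β=34, B=84.5. 27/2·(1 − cos(π·0.4024)) = 9.4239 → s = 54.4239
seg 3 [103.9°–188.4°] simple-harmonic, h=27: full span → s += 27 → s = 72.0000
seg 4 [188.4°–291.4°] uniform, h=-7: θ=195.2° here. β=6.8, B=103. -7·6.8/103 = -0.4621 → s = 71.5379
seg 4 [188.4°–291.4°] uniform, h=-7: full span → s += -7 → s = 65.0000
seg 5 [291.4°–321.9°] cycloidal, h=-14: θ=302.8° here. β=11.4, B=30.5. -14·(0.3738 − sin(2π·0.3738)/(2π)) = -3.6451 → s = 61.3549
θ=137.9°: R = R0 + s = 32 + 54.4239 = 86.4239
θ=195.2°: R = R0 + s = 32 + 71.5379 = 103.5379
θ=302.8°: R = R0 + s = 32 + 61.3549 = 93.3549

θ=137.9°: 86.4239
θ=195.2°: 103.5379
θ=302.8°: 93.3549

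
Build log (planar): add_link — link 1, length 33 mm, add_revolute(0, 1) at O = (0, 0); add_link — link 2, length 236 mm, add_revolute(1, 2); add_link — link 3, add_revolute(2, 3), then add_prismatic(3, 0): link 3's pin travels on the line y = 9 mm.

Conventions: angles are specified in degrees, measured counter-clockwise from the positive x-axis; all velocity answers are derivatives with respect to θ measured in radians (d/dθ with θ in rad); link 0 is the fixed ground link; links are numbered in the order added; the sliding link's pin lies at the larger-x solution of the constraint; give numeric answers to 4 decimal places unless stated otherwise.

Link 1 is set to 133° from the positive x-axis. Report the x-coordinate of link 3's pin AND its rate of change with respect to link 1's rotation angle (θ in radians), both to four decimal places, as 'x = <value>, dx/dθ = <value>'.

geometry: r = 33 mm, L = 236 mm, e = 9 mm
crank pin P = (r cos θ, r sin θ) = (-22.505946, 24.134672)
h = r sin θ − e = 24.134672 − 9 = 15.134672
x = r cos θ + √(L² − h²) = -22.505946 + 235.514207 = 213.008261
dx/dθ = −r sin θ − h·r cos θ/√(L² − h²) (θ in radians; h = 15.134672) = -22.688389

x = 213.0083, dx/dθ = -22.6884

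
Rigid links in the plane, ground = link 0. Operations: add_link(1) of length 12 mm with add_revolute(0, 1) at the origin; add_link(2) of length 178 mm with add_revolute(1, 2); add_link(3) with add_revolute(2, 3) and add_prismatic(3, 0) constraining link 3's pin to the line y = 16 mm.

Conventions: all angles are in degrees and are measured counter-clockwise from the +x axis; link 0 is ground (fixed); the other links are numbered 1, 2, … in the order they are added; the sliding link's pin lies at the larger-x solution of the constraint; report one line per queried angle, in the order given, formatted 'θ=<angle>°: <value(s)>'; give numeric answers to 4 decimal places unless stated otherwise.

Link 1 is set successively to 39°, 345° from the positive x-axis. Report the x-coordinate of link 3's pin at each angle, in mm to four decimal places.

geometry: r = 12 mm, L = 178 mm, e = 16 mm
θ=39°: crank pin P = (r cos θ, r sin θ) = (9.325752, 7.551845)
θ=39°: h = r sin θ − e = 7.551845 − 16 = -8.448155
θ=39°: x = r cos θ + √(L² − h²) = 9.325752 + 177.799406 = 187.125157
θ=345°: crank pin P = (r cos θ, r sin θ) = (11.591110, -3.105829)
θ=345°: h = r sin θ − e = -3.105829 − 16 = -19.105829
θ=345°: x = r cos θ + √(L² − h²) = 11.591110 + 176.971657 = 188.562767

θ=39°: 187.1252
θ=345°: 188.5628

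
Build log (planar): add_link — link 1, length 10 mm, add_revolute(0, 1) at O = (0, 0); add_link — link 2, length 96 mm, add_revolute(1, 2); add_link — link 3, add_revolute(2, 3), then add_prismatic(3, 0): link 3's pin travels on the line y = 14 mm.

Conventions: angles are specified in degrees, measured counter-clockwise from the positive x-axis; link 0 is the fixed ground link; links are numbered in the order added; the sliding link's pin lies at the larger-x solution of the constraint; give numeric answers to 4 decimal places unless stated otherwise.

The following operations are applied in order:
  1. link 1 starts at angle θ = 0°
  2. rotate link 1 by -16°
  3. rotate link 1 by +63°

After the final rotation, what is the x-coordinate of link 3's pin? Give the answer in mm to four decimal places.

geometry: r = 10 mm, L = 96 mm, e = 14 mm; θ starts at 0°
rotate link 1 by -16°: θ ← 0° -16° = -16°
rotate link 1 by +63°: θ ← -16° +63° = 47°
crank pin P = (r cos θ, r sin θ) = (6.819984, 7.313537)
h = r sin θ − e = 7.313537 − 14 = -6.686463
x = r cos θ + √(L² − h²) = 6.819984 + 95.766859 = 102.586842

102.5868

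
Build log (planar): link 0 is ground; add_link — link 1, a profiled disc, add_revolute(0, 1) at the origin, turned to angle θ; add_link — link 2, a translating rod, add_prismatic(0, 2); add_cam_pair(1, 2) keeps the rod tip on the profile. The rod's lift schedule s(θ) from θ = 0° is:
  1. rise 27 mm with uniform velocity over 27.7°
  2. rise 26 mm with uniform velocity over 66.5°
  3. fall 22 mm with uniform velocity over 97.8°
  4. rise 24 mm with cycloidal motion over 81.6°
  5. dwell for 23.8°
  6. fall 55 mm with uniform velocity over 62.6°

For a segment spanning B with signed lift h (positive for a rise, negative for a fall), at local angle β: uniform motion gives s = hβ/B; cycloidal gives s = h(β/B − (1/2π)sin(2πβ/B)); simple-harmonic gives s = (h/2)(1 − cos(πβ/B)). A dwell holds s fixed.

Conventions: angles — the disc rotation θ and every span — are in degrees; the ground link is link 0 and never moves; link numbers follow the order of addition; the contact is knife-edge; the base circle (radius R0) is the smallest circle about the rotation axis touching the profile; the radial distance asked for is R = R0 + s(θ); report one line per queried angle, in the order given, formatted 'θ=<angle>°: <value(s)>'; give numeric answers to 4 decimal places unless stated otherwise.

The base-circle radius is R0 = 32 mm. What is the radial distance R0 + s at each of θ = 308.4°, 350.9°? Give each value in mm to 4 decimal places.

seg 1 [0°–27.7°] uniform, h=27: full span → s += 27 → s = 27.0000
seg 2 [27.7°–94.2°] uniform, h=26: full span → s += 26 → s = 53.0000
seg 3 [94.2°–192°] uniform, h=-22: full span → s += -22 → s = 31.0000
seg 4 [192°–273.6°] cycloidal, h=24: full span → s += 24 → s = 55.0000
seg 5 [273.6°–297.4°] dwell: s stays 55.0000
seg 6 [297.4°–360°] uniform, h=-55: θ=308.4° here. β=11, B=62.6. -55·11/62.6 = -9.6645 → s = 45.3355
seg 6 [297.4°–360°] uniform, h=-55: θ=350.9° here. β=53.5, B=62.6. -55·53.5/62.6 = -47.0048 → s = 7.9952
θ=308.4°: R = R0 + s = 32 + 45.3355 = 77.3355
θ=350.9°: R = R0 + s = 32 + 7.9952 = 39.9952

θ=308.4°: 77.3355
θ=350.9°: 39.9952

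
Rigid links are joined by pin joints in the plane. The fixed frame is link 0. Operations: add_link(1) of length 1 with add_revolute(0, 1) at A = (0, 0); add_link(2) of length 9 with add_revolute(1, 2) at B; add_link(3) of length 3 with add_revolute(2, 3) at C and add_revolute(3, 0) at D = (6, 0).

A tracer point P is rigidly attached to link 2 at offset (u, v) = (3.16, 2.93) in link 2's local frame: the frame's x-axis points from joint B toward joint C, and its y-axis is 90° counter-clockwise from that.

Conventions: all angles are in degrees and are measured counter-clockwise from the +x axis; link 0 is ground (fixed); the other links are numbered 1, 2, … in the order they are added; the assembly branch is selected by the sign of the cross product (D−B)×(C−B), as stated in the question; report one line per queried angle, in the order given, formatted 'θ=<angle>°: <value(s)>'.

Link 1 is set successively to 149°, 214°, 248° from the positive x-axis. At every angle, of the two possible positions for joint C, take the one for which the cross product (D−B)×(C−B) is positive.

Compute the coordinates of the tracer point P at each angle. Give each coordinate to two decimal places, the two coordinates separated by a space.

A=(0,0), D=(6.00,0)
θ=149°: B = A + 1.00·(cos149°, sin149°) = (-0.8572, 0.5150)
θ=149°: |BD| = 6.8765
θ=149°: circle(B,9.00) ∩ circle(D,3.00): a=8.6735, h=2.4023
θ=149°:   candidates: C₊=(7.9719,2.2609) cross=16.519; C₋=(7.6120,-2.5301) cross=-16.519
θ=149°:   branch + wants cross > 0 → take C=(7.9719,2.2609) (cross=16.519)
θ=149°: ex = (C−B)/|BC| = (0.9810,0.1940); ey = (-0.1940,0.9810)
θ=149°: P = B + 3.16·ex + 2.93·ey = (1.6744,4.0024)
θ=214°: B = A + 1.00·(cos214°, sin214°) = (-0.8290, -0.5592)
θ=214°: |BD| = 6.8519
θ=214°: circle(B,9.00) ∩ circle(D,3.00): a=8.6800, h=2.3787
θ=214°:   candidates: C₊=(7.6278,2.5199) cross=16.298; C₋=(8.0161,-2.2216) cross=-16.298
θ=214°:   branch + wants cross > 0 → take C=(7.6278,2.5199) (cross=16.298)
θ=214°: ex = (C−B)/|BC| = (0.9397,0.3421); ey = (-0.3421,0.9397)
θ=214°: P = B + 3.16·ex + 2.93·ey = (1.1378,3.2751)
θ=248°: B = A + 1.00·(cos248°, sin248°) = (-0.3746, -0.9272)
θ=248°: |BD| = 6.4417
θ=248°: circle(B,9.00) ∩ circle(D,3.00): a=8.8094, h=1.8422
θ=248°:   candidates: C₊=(8.0779,2.1638) cross=11.867; C₋=(8.6083,-1.4822) cross=-11.867
θ=248°:   branch + wants cross > 0 → take C=(8.0779,2.1638) (cross=11.867)
θ=248°: ex = (C−B)/|BC| = (0.9392,0.3434); ey = (-0.3434,0.9392)
θ=248°: P = B + 3.16·ex + 2.93·ey = (1.5869,2.9099)

θ=149°: 1.67 4.00
θ=214°: 1.14 3.28
θ=248°: 1.59 2.91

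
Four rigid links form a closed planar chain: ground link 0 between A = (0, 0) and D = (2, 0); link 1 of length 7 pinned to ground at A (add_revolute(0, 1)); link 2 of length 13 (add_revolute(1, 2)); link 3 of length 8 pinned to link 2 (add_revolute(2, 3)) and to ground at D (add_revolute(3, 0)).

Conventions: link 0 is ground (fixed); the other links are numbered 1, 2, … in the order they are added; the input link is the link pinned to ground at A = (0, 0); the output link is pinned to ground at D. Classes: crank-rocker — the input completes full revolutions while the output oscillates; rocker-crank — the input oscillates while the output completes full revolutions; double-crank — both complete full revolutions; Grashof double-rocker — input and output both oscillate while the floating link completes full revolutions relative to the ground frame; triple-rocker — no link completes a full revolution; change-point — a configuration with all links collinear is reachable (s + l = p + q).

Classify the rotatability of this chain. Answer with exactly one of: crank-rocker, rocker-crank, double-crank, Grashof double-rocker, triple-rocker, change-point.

lengths: ground=2, input=7, coupler=13, output=8
sorted: s=2 (shortest), l=13 (longest), p+q=15
s + l = 15 vs p + q = 15
s + l = p + q → change-point (collinear configuration reachable)

change-point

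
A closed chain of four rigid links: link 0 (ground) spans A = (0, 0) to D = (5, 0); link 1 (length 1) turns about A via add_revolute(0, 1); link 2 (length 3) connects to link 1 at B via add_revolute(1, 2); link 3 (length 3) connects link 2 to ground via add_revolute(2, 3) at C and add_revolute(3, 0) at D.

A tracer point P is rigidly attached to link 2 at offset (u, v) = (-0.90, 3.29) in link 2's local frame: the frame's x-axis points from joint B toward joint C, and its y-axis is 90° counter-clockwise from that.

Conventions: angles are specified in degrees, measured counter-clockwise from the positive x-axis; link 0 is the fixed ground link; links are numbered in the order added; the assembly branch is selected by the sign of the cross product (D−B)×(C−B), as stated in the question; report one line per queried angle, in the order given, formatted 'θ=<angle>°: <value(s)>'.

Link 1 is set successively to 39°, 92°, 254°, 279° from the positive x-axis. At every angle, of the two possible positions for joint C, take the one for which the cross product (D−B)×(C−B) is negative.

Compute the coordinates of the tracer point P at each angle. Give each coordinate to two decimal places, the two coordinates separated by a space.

A=(0,0), D=(5.00,0)
θ=39°: B = A + 1.00·(cos39°, sin39°) = (0.7771, 0.6293)
θ=39°: |BD| = 4.2695
θ=39°: circle(B,3.00) ∩ circle(D,3.00): a=2.1347, h=2.1078
θ=39°:   candidates: C₊=(3.1993,2.3994) cross=8.999; C₋=(2.5779,-1.7701) cross=-8.999
θ=39°:   branch - wants cross < 0 → take C=(2.5779,-1.7701) (cross=-8.999)
θ=39°: ex = (C−B)/|BC| = (0.6002,-0.7998); ey = (0.7998,0.6002)
θ=39°: P = B + -0.90·ex + 3.29·ey = (2.8683,3.3240)
θ=92°: B = A + 1.00·(cos92°, sin92°) = (-0.0349, 0.9994)
θ=92°: |BD| = 5.1331
θ=92°: circle(B,3.00) ∩ circle(D,3.00): a=2.5666, h=1.5533
θ=92°:   candidates: C₊=(2.7850,2.0233) cross=7.973; C₋=(2.1801,-1.0239) cross=-7.973
θ=92°:   branch - wants cross < 0 → take C=(2.1801,-1.0239) (cross=-7.973)
θ=92°: ex = (C−B)/|BC| = (0.7383,-0.6744); ey = (0.6744,0.7383)
θ=92°: P = B + -0.90·ex + 3.29·ey = (1.5194,4.0355)
θ=254°: B = A + 1.00·(cos254°, sin254°) = (-0.2756, -0.9613)
θ=254°: |BD| = 5.3625
θ=254°: circle(B,3.00) ∩ circle(D,3.00): a=2.6812, h=1.3457
θ=254°:   candidates: C₊=(2.1210,0.8433) cross=7.216; C₋=(2.6034,-1.8045) cross=-7.216
θ=254°:   branch - wants cross < 0 → take C=(2.6034,-1.8045) (cross=-7.216)
θ=254°: ex = (C−B)/|BC| = (0.9597,-0.2811); ey = (0.2811,0.9597)
θ=254°: P = B + -0.90·ex + 3.29·ey = (-0.2146,2.4491)
θ=279°: B = A + 1.00·(cos279°, sin279°) = (0.1564, -0.9877)
θ=279°: |BD| = 4.9432
θ=279°: circle(B,3.00) ∩ circle(D,3.00): a=2.4716, h=1.7003
θ=279°:   candidates: C₊=(2.2385,1.1722) cross=8.405; C₋=(2.9180,-2.1599) cross=-8.405
θ=279°:   branch - wants cross < 0 → take C=(2.9180,-2.1599) (cross=-8.405)
θ=279°: ex = (C−B)/|BC| = (0.9205,-0.3907); ey = (0.3907,0.9205)
θ=279°: P = B + -0.90·ex + 3.29·ey = (0.6135,2.3924)

θ=39°: 2.87 3.32
θ=92°: 1.52 4.04
θ=254°: -0.21 2.45
θ=279°: 0.61 2.39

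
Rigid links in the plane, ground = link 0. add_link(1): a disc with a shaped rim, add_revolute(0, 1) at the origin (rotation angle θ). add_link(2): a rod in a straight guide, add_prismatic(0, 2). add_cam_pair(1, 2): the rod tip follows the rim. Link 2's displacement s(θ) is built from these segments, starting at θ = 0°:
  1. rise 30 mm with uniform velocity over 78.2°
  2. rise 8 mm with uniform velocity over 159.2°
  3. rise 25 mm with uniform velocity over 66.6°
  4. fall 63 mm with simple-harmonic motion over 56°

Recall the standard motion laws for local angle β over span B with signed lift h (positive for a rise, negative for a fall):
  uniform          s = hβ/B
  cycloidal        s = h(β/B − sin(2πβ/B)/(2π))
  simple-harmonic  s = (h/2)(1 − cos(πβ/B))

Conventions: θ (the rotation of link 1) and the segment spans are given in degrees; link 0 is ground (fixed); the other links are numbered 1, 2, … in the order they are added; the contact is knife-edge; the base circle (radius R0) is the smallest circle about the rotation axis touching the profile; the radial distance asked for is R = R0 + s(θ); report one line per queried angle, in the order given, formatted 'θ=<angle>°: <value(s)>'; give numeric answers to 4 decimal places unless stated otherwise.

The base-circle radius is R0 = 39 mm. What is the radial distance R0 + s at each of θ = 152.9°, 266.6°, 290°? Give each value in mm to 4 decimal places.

segment 1 (0° to 78.2°, uniform, h = 30) is passed completely: s = 0.0000 + (30) = 30.0000
θ = 152.9° falls in segment 2 (78.2° to 237.4°, uniform, h = 8): β = 152.9 − 78.2 = 74.7°, B = 159.2°; Δs = 8·74.7/159.2 = 3.7538; s = 30.0000 + 3.7538 = 33.7538
segment 2 (78.2° to 237.4°, uniform, h = 8) is passed completely: s = 30.0000 + (8) = 38.0000
θ = 266.6° falls in segment 3 (237.4° to 304°, uniform, h = 25): β = 266.6 − 237.4 = 29.2°, B = 66.6°; Δs = 25·29.2/66.6 = 10.9610; s = 38.0000 + 10.9610 = 48.9610
θ = 290° falls in segment 3 (237.4° to 304°, uniform, h = 25): β = 290 − 237.4 = 52.6°, B = 66.6°; Δs = 25·52.6/66.6 = 19.7447; s = 38.0000 + 19.7447 = 57.7447
θ=152.9°: R = R0 + s = 39 + 33.7538 = 72.7538
θ=266.6°: R = R0 + s = 39 + 48.9610 = 87.9610
θ=290°: R = R0 + s = 39 + 57.7447 = 96.7447

θ=152.9°: 72.7538
θ=266.6°: 87.9610
θ=290°: 96.7447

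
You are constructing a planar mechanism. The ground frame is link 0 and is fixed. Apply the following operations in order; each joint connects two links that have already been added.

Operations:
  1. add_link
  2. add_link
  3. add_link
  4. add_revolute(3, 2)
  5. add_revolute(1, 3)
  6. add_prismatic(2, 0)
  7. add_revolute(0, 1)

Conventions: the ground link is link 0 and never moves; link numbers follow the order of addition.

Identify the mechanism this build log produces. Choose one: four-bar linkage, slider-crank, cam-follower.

links: 4 (incl. ground); joints: 3 revolute, 1 prismatic, 0 higher (cam) pair, forming one closed loop
4 links, 3 revolutes + 1 prismatic in one loop → slider-crank

slider-crank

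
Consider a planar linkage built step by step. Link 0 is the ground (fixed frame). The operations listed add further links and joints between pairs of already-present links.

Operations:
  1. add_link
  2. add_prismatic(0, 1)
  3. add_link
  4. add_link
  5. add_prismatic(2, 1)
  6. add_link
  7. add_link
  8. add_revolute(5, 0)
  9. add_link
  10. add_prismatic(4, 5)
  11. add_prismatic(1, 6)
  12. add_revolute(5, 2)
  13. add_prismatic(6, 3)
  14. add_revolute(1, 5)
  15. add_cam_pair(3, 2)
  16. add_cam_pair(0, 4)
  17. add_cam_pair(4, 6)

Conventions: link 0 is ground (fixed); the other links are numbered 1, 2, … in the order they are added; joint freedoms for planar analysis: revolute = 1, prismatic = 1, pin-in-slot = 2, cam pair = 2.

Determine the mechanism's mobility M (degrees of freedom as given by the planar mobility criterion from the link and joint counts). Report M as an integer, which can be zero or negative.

link 0 = ground. State L|J1|J2 = 1|0|0
+link1  2|0|0
P(0,1) f=1→J1  2|1|0
+link2  3|1|0
+link3  4|1|0
P(2,1) f=1→J1  4|2|0
+link4  5|2|0
+link5  6|2|0
R(5,0) f=1→J1  6|3|0
+link6  7|3|0
P(4,5) f=1→J1  7|4|0
P(1,6) f=1→J1  7|5|0
R(5,2) f=1→J1  7|6|0
P(6,3) f=1→J1  7|7|0
R(1,5) f=1→J1  7|8|0
C(3,2) f=2→J2  7|8|1
C(0,4) f=2→J2  7|8|2
C(4,6) f=2→J2  7|8|3
M = 3(7−1)−2·8−3 = 18−16−3 = -1

M = -1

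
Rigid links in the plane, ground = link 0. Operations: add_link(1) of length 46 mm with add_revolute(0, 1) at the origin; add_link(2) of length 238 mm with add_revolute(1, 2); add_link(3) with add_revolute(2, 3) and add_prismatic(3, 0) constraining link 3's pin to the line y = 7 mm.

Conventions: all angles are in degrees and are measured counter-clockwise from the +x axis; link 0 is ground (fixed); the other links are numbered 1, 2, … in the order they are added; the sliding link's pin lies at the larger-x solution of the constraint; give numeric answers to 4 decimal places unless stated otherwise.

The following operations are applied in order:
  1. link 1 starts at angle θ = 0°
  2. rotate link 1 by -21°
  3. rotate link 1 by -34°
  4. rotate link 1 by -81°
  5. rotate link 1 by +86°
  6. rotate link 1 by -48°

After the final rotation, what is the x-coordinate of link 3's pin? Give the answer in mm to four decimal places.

geometry: r = 46 mm, L = 238 mm, e = 7 mm; θ starts at 0°
rotate link 1 by -21°: θ ← 0° -21° = -21°
rotate link 1 by -34°: θ ← -21° -34° = -55°
rotate link 1 by -81°: θ ← -55° -81° = -136°
rotate link 1 by +86°: θ ← -136° +86° = -50°
rotate link 1 by -48°: θ ← -50° -48° = -98°
crank pin P = (r cos θ, r sin θ) = (-6.401963, -45.552331)
h = r sin θ − e = -45.552331 − 7 = -52.552331
x = r cos θ + √(L² − h²) = -6.401963 + 232.125510 = 225.723548

225.7235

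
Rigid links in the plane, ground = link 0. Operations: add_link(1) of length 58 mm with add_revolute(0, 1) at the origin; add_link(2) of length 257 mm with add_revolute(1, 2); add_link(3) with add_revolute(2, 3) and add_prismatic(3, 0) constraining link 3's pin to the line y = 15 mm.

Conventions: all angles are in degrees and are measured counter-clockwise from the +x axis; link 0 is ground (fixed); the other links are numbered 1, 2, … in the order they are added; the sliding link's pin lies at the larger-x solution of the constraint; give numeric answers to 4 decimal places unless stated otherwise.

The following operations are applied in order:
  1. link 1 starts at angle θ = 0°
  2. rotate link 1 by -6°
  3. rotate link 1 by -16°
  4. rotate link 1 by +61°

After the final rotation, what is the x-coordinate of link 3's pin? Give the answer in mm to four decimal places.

geometry: r = 58 mm, L = 257 mm, e = 15 mm; θ starts at 0°
rotate link 1 by -6°: θ ← 0° -6° = -6°
rotate link 1 by -16°: θ ← -6° -16° = -22°
rotate link 1 by +61°: θ ← -22° +61° = 39°
crank pin P = (r cos θ, r sin θ) = (45.074466, 36.500583)
h = r sin θ − e = 36.500583 − 15 = 21.500583
x = r cos θ + √(L² − h²) = 45.074466 + 256.099053 = 301.173519

301.1735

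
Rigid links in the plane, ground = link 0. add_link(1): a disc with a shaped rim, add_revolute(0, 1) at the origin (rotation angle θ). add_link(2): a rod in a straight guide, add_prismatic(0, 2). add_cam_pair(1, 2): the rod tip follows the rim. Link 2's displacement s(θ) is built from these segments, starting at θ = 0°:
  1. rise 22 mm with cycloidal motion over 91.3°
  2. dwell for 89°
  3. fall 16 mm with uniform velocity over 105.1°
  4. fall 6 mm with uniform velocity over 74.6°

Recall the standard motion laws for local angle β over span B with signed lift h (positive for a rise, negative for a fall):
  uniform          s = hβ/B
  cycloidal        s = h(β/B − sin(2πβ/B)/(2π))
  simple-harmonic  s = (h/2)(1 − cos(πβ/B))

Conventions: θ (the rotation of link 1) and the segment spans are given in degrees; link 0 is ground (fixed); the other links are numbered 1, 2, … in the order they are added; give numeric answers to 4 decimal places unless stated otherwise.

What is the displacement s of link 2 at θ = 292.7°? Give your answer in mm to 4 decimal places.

segment 1 (0° to 91.3°, cycloidal, h = 22) is passed completely: s = 0.0000 + (22) = 22.0000
segment 2 (91.3° to 180.3°, dwell): s unchanged at 22.0000
segment 3 (180.3° to 285.4°, uniform, h = -16) is passed completely: s = 22.0000 + (-16) = 6.0000
θ = 292.7° falls in segment 4 (285.4° to 360°, uniform, h = -6): β = 292.7 − 285.4 = 7.3°, B = 74.6°; Δs = -6·7.3/74.6 = -0.5871; s = 6.0000 − 0.5871 = 5.4129

5.4129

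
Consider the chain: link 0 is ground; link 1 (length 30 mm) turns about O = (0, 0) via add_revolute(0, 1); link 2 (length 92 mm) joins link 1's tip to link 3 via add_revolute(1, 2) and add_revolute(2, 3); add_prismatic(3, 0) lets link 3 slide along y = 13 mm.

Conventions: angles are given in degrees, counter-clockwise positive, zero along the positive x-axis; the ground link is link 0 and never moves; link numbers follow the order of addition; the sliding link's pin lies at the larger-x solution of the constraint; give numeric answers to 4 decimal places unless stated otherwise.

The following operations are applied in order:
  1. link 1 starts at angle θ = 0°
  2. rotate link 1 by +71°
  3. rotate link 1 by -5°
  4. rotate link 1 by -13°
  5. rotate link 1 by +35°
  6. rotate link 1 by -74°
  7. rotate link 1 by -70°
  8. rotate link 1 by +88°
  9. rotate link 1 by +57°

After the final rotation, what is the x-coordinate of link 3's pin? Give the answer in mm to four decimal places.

geometry: r = 30 mm, L = 92 mm, e = 13 mm; θ starts at 0°
rotate link 1 by +71°: θ ← 0° +71° = 71°
rotate link 1 by -5°: θ ← 71° -5° = 66°
rotate link 1 by -13°: θ ← 66° -13° = 53°
rotate link 1 by +35°: θ ← 53° +35° = 88°
rotate link 1 by -74°: θ ← 88° -74° = 14°
rotate link 1 by -70°: θ ← 14° -70° = -56°
rotate link 1 by +88°: θ ← -56° +88° = 32°
rotate link 1 by +57°: θ ← 32° +57° = 89°
crank pin P = (r cos θ, r sin θ) = (0.523572, 29.995431)
h = r sin θ − e = 29.995431 − 13 = 16.995431
x = r cos θ + √(L² − h²) = 0.523572 + 90.416566 = 90.940138

90.9401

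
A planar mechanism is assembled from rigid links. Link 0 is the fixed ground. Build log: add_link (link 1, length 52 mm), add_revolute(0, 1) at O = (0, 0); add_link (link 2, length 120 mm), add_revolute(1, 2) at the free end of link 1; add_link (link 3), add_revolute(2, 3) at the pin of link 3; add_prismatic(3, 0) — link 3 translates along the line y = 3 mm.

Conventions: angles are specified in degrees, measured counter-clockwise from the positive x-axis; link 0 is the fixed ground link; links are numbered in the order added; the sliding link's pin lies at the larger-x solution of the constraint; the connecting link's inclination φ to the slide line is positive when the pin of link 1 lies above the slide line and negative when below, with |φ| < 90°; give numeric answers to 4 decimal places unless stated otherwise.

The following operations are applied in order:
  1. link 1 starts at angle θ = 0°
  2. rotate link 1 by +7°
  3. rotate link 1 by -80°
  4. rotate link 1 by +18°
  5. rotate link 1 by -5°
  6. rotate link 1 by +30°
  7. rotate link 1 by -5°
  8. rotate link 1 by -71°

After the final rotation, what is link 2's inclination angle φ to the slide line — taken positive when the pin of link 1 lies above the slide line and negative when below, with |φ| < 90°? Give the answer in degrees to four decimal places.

geometry: r = 52 mm, L = 120 mm, e = 3 mm; θ starts at 0°
rotate link 1 by +7°: θ ← 0° +7° = 7°
rotate link 1 by -80°: θ ← 7° -80° = -73°
rotate link 1 by +18°: θ ← -73° +18° = -55°
rotate link 1 by -5°: θ ← -55° -5° = -60°
rotate link 1 by +30°: θ ← -60° +30° = -30°
rotate link 1 by -5°: θ ← -30° -5° = -35°
rotate link 1 by -71°: θ ← -35° -71° = -106°
h = r sin θ − e = -49.985608 − 3 = -52.985608
sin φ = h / L = -52.985608 / 120 = -0.44154673
φ = arcsin(-0.44154673) = -26.202611°

-26.2026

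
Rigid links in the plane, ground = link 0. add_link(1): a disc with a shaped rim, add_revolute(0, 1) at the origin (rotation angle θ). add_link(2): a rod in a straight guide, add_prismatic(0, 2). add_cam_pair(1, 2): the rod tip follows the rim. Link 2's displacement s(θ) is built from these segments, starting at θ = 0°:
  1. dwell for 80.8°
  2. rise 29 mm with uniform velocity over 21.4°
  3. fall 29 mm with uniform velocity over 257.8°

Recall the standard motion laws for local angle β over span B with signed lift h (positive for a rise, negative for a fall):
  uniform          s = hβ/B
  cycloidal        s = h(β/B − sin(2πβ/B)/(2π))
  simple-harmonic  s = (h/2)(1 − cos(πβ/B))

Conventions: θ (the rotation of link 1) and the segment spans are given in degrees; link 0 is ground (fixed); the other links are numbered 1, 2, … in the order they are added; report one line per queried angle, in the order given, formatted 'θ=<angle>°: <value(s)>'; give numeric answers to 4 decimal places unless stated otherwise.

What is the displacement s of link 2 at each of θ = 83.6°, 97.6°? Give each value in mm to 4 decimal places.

segment 1 (0° to 80.8°, dwell): s unchanged at 0.0000
θ = 83.6° falls in segment 2 (80.8° to 102.2°, uniform, h = 29): β = 83.6 − 80.8 = 2.8°, B = 21.4°; Δs = 29·2.8/21.4 = 3.7944; s = 0.0000 + 3.7944 = 3.7944
θ = 97.6° falls in segment 2 (80.8° to 102.2°, uniform, h = 29): β = 97.6 − 80.8 = 16.8°, B = 21.4°; Δs = 29·16.8/21.4 = 22.7664; s = 0.0000 + 22.7664 = 22.7664

θ=83.6°: 3.7944
θ=97.6°: 22.7664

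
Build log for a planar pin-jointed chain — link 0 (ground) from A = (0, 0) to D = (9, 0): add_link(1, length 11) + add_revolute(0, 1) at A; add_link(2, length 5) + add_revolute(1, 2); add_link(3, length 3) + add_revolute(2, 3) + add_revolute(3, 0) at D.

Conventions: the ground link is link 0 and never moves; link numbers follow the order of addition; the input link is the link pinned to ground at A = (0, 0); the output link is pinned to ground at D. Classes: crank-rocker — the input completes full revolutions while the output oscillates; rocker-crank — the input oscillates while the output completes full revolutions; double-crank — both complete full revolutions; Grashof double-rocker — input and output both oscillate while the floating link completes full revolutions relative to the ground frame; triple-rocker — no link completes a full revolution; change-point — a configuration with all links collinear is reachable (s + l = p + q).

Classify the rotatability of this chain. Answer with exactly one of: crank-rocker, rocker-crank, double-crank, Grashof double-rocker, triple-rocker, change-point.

lengths: ground=9, input=11, coupler=5, output=3
sorted: s=3 (shortest), l=11 (longest), p+q=14
s + l = 14 vs p + q = 14
s + l = p + q → change-point (collinear configuration reachable)

change-point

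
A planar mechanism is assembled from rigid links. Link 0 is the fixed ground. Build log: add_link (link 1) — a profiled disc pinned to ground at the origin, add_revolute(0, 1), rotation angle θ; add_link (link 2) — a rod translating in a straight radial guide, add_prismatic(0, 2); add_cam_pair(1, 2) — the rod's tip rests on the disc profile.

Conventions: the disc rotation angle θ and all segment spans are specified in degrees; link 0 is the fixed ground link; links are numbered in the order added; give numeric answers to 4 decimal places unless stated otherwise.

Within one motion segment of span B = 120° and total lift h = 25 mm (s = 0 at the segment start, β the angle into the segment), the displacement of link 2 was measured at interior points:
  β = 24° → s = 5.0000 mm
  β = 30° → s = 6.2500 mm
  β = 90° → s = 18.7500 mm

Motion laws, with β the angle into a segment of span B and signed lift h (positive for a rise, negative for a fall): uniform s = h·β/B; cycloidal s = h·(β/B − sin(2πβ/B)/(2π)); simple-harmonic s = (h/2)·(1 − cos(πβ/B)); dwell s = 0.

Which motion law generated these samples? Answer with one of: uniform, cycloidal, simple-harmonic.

candidates at β/B = r: uniform s = h·r (linear in β); cycloidal s = h·(r − sin(2πr)/(2π)); simple-harmonic s = (h/2)(1 − cos(πr))
β=24°: printed 5.0000 | uniform 5.0000, cycloidal 1.2159, simple-harmonic 2.3873
β=30°: printed 6.2500 | uniform 6.2500, cycloidal 2.2711, simple-harmonic 3.6612
β=90°: printed 18.7500 | uniform 18.7500, cycloidal 22.7289, simple-harmonic 21.3388
only one law matches every sample → uniform

uniform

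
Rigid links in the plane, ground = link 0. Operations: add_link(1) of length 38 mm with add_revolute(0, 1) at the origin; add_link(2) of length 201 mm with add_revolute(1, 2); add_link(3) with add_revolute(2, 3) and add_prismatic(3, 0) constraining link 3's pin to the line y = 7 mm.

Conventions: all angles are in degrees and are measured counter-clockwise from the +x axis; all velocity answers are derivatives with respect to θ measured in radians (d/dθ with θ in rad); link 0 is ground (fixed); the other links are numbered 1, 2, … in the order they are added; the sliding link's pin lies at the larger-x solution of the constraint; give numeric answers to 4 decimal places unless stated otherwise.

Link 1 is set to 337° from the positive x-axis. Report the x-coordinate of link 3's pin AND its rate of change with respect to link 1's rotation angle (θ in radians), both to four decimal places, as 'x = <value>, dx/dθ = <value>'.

geometry: r = 38 mm, L = 201 mm, e = 7 mm
crank pin P = (r cos θ, r sin θ) = (34.979184, -14.847783)
h = r sin θ − e = -14.847783 − 7 = -21.847783
x = r cos θ + √(L² − h²) = 34.979184 + 199.809095 = 234.788279
dx/dθ = −r sin θ − h·r cos θ/√(L² − h²) (θ in radians; h = -21.847783) = 18.672522

x = 234.7883, dx/dθ = 18.6725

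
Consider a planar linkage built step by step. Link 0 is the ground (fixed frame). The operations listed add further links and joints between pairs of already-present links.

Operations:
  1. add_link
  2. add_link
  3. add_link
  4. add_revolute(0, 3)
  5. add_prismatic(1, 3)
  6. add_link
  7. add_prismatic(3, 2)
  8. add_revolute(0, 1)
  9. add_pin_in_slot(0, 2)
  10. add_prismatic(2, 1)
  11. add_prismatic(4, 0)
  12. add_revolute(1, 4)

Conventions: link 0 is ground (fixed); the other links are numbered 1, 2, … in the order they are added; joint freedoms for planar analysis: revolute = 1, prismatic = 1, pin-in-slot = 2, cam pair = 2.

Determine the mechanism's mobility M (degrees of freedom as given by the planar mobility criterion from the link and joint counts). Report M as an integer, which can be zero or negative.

L=1 J1=0 J2=0
add link → L=2 J1=0 J2=0
add link → L=3 J1=0 J2=0
add link → L=4 J1=0 J2=0
R@0,3 dof=1 J1 → L=4 J1=1 J2=0
P@1,3 dof=1 J1 → L=4 J1=2 J2=0
add link → L=5 J1=2 J2=0
P@3,2 dof=1 J1 → L=5 J1=3 J2=0
R@0,1 dof=1 J1 → L=5 J1=4 J2=0
PS@0,2 dof=2 J2 → L=5 J1=4 J2=1
P@2,1 dof=1 J1 → L=5 J1=5 J2=1
P@4,0 dof=1 J1 → L=5 J1=6 J2=1
R@1,4 dof=1 J1 → L=5 J1=7 J2=1
M=3(L−1)−2J1−J2=3·4−2·7−1=-3

M = -3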